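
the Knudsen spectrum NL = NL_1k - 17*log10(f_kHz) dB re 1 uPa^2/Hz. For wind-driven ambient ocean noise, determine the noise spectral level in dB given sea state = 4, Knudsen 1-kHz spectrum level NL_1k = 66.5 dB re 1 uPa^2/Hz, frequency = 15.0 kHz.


46.51 dB


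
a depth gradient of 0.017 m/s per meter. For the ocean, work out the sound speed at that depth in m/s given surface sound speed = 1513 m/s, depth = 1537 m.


c = 1513 + 0.017 * 1537 = 1539.129

1539.129 m/s


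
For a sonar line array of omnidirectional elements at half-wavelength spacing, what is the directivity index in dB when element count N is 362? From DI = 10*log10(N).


25.59 dB


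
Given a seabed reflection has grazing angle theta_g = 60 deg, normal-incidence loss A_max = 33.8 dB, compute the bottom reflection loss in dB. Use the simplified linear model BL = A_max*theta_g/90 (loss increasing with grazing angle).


BL = A_max * theta_g / 90 = 33.8 * 60 / 90 = 22.53

22.53 dB


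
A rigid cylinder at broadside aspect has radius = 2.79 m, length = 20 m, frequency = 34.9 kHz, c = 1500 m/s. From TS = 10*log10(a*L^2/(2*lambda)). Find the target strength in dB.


lambda = 1500/34900 = 0.04298 m
TS = 10*log10(2.79*20^2/(2*0.04298)) = 41.13

41.13 dB


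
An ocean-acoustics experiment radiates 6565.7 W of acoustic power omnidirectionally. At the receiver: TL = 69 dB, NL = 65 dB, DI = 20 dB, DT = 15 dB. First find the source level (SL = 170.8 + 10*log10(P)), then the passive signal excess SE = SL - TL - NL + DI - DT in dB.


Step 1: SL = 170.8 + 10*log10(6565.7) = 208.97 dB
Step 2: SE = SL - TL - NL + DI - DT = 208.97 - 69 - 65 + 20 - 15 = 79.97

79.97 dB


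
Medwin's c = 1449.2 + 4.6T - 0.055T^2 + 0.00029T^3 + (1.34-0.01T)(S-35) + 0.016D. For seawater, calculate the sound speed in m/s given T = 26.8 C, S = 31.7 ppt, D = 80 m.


c = 1449.2 + 4.6*26.8 - 0.055*26.8^2 + 0.00029*26.8^3 + (1.34 - 0.01*26.8)*(31.7 - 35) + 0.016*80 = 1536.3

1536.3 m/s


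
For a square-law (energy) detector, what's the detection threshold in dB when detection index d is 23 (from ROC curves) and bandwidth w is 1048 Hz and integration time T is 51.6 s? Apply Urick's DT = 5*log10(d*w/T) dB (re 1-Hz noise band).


DT = 5*log10(d*w/T) = 5*log10(23 * 1048 / 51.6) = 5*log10(467.13) = 13.35

13.35 dB


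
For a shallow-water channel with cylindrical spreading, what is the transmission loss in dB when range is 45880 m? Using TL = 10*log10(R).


46.62 dB


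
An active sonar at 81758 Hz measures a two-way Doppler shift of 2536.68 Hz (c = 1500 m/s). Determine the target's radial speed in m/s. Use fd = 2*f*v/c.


From fd = 2*f*v/c, v = c*fd/(2*f) = 1500 * 2536.68 / (2*81758) = 23.27

23.27 m/s


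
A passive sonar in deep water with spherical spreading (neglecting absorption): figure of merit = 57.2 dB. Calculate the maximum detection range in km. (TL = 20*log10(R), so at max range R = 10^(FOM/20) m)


At max range FOM = TL, so 20*log10(R) = 57.2
R = 10^(57.2/20) = 724.44 m = 0.72 km

0.72 km


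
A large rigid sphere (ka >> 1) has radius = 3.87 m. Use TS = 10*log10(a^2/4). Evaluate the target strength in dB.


5.73 dB


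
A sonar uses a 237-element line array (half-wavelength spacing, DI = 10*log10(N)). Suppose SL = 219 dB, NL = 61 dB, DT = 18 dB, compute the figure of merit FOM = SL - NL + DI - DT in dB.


Step 1: DI = 10*log10(237) = 23.75 dB
Step 2: FOM = SL - NL + DI - DT = 219 - 61 + 23.75 - 18 = 163.75

163.75 dB


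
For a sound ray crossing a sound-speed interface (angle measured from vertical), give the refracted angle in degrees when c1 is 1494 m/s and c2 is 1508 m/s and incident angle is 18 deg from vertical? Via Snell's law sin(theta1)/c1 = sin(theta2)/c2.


sin(theta2) = (c2/c1)*sin(theta1) = (1508/1494)*sin(18 deg) = 0.31191
theta2 = arcsin(0.31191) = 18.17

18.17 deg


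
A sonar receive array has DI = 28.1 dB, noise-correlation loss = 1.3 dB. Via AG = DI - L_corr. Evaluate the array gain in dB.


AG = DI - L_corr = 28.1 - 1.3 = 26.8

26.8 dB


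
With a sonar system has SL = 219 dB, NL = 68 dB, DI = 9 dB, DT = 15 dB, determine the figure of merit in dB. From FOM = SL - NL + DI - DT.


145 dB


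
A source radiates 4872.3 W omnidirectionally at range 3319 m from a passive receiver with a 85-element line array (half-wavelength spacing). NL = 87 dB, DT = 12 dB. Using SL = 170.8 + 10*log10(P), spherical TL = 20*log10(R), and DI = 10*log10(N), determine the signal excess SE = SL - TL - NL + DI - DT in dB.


Step 1: SL = 170.8 + 10*log10(4872.3) = 207.68 dB
Step 2: TL = 20*log10(3319) = 70.42 dB
Step 3: DI = 10*log10(85) = 19.29 dB
Step 4: SE = SL - TL - NL + DI - DT = 207.68 - 70.42 - 87 + 19.29 - 12 = 57.55

57.55 dB


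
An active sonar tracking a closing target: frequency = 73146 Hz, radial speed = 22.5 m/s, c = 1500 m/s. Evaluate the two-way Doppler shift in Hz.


2194.38 Hz


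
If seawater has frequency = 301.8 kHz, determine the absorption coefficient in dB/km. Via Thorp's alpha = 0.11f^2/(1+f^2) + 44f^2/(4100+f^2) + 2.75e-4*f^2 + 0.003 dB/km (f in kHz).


67.266 dB/km


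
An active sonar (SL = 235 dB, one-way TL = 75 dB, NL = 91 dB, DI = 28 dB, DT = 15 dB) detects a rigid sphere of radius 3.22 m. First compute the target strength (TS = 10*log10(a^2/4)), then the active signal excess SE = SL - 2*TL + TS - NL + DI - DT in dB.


Step 1: TS = 10*log10(3.22^2/4) = 4.14 dB
Step 2: SE = SL - 2*TL + TS - NL + DI - DT = 235 - 2*75 + (4.14) - 91 + 28 - 15 = 11.14

11.14 dB


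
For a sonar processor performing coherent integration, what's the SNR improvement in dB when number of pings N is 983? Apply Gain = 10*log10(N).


Gain = 10*log10(983) = 29.93

29.93 dB


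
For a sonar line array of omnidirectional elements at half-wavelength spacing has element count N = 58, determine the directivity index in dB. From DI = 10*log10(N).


DI = 10*log10(58) = 17.63

17.63 dB


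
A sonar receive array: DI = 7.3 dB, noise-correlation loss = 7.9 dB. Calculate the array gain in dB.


AG = DI - L_corr = 7.3 - 7.9 = -0.6

-0.6 dB


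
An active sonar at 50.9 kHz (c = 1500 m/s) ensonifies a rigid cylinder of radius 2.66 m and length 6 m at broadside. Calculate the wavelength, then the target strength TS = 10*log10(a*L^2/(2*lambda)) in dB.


Step 1: lambda = c/f = 1500/50900 = 0.02947 m
Step 2: TS = 10*log10(a*L^2/(2*lambda)) = 10*log10(2.66*6^2/(2*0.02947)) = 32.11

32.11 dB


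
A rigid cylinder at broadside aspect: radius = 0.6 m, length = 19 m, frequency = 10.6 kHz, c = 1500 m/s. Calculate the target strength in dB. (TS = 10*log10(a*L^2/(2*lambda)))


lambda = 1500/10600 = 0.14151 m
TS = 10*log10(0.6*19^2/(2*0.14151)) = 28.84

28.84 dB


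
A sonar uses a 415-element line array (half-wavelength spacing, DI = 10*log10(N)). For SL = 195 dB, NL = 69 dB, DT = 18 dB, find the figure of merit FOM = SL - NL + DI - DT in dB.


134.18 dB


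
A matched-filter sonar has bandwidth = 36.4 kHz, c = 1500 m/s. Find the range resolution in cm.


2.06 cm


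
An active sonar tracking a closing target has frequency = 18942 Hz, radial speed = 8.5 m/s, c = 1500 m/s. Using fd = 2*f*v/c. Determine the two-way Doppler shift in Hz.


fd = 2*f*v/c = 2 * 18942 * 8.5 / 1500 = 214.68

214.68 Hz


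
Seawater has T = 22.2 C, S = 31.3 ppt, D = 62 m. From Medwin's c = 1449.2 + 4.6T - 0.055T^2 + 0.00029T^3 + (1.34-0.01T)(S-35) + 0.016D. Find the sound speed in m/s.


c = 1449.2 + 4.6*22.2 - 0.055*22.2^2 + 0.00029*22.2^3 + (1.34 - 0.01*22.2)*(31.3 - 35) + 0.016*62 = 1524.24

1524.24 m/s


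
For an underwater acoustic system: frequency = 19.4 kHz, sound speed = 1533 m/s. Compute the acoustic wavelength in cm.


lambda = c/f = 1533 / 19400 = 0.079 m = 7.9 cm

7.9 cm


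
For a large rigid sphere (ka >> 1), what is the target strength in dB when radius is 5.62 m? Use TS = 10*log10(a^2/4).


TS = 10*log10(5.62^2 / 4) = 10*log10(7.8961) = 8.97

8.97 dB


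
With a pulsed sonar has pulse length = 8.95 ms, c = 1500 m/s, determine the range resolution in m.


6.7125 m


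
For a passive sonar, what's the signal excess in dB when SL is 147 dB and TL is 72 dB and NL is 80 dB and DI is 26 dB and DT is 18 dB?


SE = SL - TL - NL + DI - DT = 147 - 72 - 80 + 26 - 18 = 3

3 dB


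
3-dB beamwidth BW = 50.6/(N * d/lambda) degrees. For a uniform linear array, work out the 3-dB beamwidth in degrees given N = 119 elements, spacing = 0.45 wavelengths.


BW = 50.6 / (119 * 0.45) = 50.6 / 53.55 = 0.94

0.94 deg


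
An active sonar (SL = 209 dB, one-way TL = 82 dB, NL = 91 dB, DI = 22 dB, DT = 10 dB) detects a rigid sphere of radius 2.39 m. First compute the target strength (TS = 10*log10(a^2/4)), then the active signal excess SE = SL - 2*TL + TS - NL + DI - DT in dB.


Step 1: TS = 10*log10(2.39^2/4) = 1.55 dB
Step 2: SE = SL - 2*TL + TS - NL + DI - DT = 209 - 2*82 + (1.55) - 91 + 22 - 10 = -32.45

-32.45 dB


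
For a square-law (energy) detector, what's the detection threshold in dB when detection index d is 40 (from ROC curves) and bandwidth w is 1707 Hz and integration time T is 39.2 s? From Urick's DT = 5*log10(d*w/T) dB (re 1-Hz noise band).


16.21 dB


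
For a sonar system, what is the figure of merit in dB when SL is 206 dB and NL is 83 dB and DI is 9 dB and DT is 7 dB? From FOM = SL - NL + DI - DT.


FOM = SL - NL + DI - DT = 206 - 83 + 9 - 7 = 125

125 dB


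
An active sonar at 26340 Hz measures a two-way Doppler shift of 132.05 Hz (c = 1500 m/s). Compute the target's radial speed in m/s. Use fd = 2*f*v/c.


From fd = 2*f*v/c, v = c*fd/(2*f) = 1500 * 132.05 / (2*26340) = 3.76

3.76 m/s


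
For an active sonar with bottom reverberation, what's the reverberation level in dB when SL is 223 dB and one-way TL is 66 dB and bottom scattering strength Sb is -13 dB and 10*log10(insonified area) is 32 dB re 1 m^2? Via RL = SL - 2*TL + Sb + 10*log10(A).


RL = SL - 2*TL + Sb + 10*log10(A) = 223 - 2*66 + (-13) + 32 = 110

110 dB


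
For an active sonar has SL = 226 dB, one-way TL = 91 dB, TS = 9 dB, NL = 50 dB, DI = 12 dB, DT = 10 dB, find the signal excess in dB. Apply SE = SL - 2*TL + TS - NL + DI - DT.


5 dB


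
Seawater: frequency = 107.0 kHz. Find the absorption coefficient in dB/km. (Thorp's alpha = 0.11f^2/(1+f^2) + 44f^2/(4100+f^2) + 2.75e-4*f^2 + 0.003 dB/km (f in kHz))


f^2 = 11449.0
alpha = 0.11*11449.0/(1+11449.0) + 44*11449.0/(4100+11449.0) + 2.75e-4*11449.0 + 0.003 = 35.659

35.659 dB/km


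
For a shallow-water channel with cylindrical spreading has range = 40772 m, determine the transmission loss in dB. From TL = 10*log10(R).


46.1 dB


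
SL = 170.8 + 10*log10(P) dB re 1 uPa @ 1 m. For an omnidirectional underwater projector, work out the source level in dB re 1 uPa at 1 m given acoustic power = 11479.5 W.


SL = 170.8 + 10*log10(11479.5) = 170.8 + 40.6 = 211.4

211.4 dB


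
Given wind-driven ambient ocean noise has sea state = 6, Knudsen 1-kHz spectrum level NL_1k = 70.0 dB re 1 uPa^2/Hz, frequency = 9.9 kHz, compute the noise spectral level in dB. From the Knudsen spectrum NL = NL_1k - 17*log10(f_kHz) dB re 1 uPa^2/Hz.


NL = NL_1k - 17*log10(f_kHz) = 70.0 - 17*log10(9.9) = 70.0 - (16.93) = 53.07

53.07 dB


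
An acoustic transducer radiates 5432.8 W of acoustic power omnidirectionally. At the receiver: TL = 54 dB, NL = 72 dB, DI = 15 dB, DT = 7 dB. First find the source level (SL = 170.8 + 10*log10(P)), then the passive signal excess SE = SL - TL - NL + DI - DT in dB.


Step 1: SL = 170.8 + 10*log10(5432.8) = 208.15 dB
Step 2: SE = SL - TL - NL + DI - DT = 208.15 - 54 - 72 + 15 - 7 = 90.15

90.15 dB


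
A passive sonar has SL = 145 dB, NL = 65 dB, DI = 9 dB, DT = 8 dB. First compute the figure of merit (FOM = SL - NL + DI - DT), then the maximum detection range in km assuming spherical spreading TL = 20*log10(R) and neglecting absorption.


Step 1: FOM = SL - NL + DI - DT = 145 - 65 + 9 - 8 = 81 dB
Step 2: at max range FOM = TL = 20*log10(R), so R = 10^(81/20) = 11220.18 m = 11.22 km

11.22 km


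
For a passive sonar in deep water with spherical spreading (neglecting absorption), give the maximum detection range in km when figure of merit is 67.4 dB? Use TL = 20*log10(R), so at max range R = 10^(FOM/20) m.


At max range FOM = TL, so 20*log10(R) = 67.4
R = 10^(67.4/20) = 2344.23 m = 2.34 km

2.34 km


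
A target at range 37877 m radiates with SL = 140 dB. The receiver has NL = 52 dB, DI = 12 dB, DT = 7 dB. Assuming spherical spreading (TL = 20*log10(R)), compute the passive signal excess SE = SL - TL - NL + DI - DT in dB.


Step 1: TL = 20*log10(37877) = 91.57 dB
Step 2: SE = 140 - 91.57 - 52 + 12 - 7 = 1.43

1.43 dB


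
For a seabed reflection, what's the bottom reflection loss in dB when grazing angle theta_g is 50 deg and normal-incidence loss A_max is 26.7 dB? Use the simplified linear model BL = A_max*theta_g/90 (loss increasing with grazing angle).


14.83 dB


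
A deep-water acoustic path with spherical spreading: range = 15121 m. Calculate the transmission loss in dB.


83.59 dB


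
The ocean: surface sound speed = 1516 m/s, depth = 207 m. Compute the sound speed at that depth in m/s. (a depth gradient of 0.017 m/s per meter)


c = 1516 + 0.017 * 207 = 1519.519

1519.519 m/s


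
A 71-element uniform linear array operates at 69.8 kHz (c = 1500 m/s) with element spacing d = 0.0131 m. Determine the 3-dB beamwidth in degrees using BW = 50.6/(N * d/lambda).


Step 1: lambda = 1500/69800 = 0.02149 m
Step 2: d/lambda = 0.0131/0.02149 = 0.6096
Step 3: BW = 50.6/(N * d/lambda) = 50.6/(71 * 0.6096) = 1.17

1.17 deg


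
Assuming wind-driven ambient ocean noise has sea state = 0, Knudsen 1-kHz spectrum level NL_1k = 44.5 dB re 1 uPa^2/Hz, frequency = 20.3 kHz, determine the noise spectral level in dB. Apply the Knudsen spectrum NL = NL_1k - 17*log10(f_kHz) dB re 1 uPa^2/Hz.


NL = NL_1k - 17*log10(f_kHz) = 44.5 - 17*log10(20.3) = 44.5 - (22.23) = 22.27

22.27 dB


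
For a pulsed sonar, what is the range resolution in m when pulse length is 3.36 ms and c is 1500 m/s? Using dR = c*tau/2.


2.52 m


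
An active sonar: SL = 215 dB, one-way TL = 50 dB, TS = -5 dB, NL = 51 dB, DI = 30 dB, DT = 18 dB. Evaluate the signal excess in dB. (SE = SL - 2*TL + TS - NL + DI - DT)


71 dB


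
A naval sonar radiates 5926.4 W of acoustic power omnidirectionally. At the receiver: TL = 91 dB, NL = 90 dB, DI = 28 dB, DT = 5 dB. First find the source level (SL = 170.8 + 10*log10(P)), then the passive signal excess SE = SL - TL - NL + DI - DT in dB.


Step 1: SL = 170.8 + 10*log10(5926.4) = 208.53 dB
Step 2: SE = SL - TL - NL + DI - DT = 208.53 - 91 - 90 + 28 - 5 = 50.53

50.53 dB


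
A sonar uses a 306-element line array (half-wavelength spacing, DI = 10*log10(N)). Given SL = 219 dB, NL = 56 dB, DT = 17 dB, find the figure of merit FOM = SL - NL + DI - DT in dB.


Step 1: DI = 10*log10(306) = 24.86 dB
Step 2: FOM = SL - NL + DI - DT = 219 - 56 + 24.86 - 17 = 170.86

170.86 dB


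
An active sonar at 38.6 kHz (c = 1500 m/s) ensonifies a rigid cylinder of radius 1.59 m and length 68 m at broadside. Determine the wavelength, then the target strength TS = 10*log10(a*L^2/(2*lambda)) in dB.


Step 1: lambda = c/f = 1500/38600 = 0.03886 m
Step 2: TS = 10*log10(a*L^2/(2*lambda)) = 10*log10(1.59*68^2/(2*0.03886)) = 49.76

49.76 dB


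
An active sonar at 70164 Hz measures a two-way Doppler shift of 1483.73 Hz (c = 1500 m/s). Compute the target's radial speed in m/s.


From fd = 2*f*v/c, v = c*fd/(2*f) = 1500 * 1483.73 / (2*70164) = 15.86

15.86 m/s


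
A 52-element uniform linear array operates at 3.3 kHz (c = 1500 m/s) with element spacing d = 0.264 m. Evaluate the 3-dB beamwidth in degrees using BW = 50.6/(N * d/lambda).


1.68 deg


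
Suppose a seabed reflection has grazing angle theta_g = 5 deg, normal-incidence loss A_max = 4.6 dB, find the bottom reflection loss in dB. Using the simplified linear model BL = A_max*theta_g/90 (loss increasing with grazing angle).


BL = A_max * theta_g / 90 = 4.6 * 5 / 90 = 0.26

0.26 dB


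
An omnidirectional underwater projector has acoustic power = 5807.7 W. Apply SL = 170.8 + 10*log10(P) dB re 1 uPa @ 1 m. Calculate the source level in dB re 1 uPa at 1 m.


SL = 170.8 + 10*log10(5807.7) = 170.8 + 37.64 = 208.44

208.44 dB


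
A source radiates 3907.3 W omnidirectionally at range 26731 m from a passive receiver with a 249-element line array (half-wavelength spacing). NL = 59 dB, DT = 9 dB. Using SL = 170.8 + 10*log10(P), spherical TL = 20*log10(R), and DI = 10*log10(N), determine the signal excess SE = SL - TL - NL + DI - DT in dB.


Step 1: SL = 170.8 + 10*log10(3907.3) = 206.72 dB
Step 2: TL = 20*log10(26731) = 88.54 dB
Step 3: DI = 10*log10(249) = 23.96 dB
Step 4: SE = SL - TL - NL + DI - DT = 206.72 - 88.54 - 59 + 23.96 - 9 = 74.14

74.14 dB


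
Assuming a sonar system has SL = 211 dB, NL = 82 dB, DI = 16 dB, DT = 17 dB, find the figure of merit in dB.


FOM = SL - NL + DI - DT = 211 - 82 + 16 - 17 = 128

128 dB


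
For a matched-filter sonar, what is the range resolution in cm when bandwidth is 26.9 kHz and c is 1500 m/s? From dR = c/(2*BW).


2.79 cm


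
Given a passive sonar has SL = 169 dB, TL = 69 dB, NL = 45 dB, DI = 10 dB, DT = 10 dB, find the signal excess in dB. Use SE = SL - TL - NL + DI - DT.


SE = SL - TL - NL + DI - DT = 169 - 69 - 45 + 10 - 10 = 55

55 dB


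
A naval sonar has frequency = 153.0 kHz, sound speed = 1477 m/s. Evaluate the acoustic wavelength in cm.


lambda = c/f = 1477 / 153000 = 0.0097 m = 0.97 cm

0.97 cm


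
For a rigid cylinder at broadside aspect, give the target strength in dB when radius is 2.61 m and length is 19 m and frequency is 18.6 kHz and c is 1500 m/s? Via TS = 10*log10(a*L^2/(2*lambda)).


lambda = 1500/18600 = 0.08065 m
TS = 10*log10(2.61*19^2/(2*0.08065)) = 37.67

37.67 dB


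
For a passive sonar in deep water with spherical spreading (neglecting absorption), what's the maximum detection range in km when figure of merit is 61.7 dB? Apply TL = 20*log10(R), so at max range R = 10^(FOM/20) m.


At max range FOM = TL, so 20*log10(R) = 61.7
R = 10^(61.7/20) = 1216.19 m = 1.22 km

1.22 km


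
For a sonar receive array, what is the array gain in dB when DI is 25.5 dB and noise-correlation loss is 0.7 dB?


AG = DI - L_corr = 25.5 - 0.7 = 24.8

24.8 dB


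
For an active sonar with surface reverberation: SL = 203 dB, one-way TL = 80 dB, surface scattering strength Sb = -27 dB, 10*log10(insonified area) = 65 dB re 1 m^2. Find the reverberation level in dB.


RL = SL - 2*TL + Sb + 10*log10(A) = 203 - 2*80 + (-27) + 65 = 81

81 dB


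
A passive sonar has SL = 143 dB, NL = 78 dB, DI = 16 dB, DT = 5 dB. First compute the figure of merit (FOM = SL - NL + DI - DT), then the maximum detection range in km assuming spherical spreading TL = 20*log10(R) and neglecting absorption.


Step 1: FOM = SL - NL + DI - DT = 143 - 78 + 16 - 5 = 76 dB
Step 2: at max range FOM = TL = 20*log10(R), so R = 10^(76/20) = 6309.57 m = 6.31 km

6.31 km


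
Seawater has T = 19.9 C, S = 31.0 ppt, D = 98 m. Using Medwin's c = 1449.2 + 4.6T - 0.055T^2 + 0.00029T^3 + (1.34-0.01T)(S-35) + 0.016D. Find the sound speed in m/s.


c = 1449.2 + 4.6*19.9 - 0.055*19.9^2 + 0.00029*19.9^3 + (1.34 - 0.01*19.9)*(31.0 - 35) + 0.016*98 = 1518.25

1518.25 m/s


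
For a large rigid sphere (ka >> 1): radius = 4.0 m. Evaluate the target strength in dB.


TS = 10*log10(4.0^2 / 4) = 10*log10(4.0) = 6.02

6.02 dB


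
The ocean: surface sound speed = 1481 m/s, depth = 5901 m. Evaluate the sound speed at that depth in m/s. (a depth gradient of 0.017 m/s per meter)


1581.317 m/s


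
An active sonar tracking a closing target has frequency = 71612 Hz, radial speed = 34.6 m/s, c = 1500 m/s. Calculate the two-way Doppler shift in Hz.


fd = 2*f*v/c = 2 * 71612 * 34.6 / 1500 = 3303.7

3303.7 Hz


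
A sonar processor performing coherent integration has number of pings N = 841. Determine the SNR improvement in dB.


Gain = 10*log10(841) = 29.25

29.25 dB


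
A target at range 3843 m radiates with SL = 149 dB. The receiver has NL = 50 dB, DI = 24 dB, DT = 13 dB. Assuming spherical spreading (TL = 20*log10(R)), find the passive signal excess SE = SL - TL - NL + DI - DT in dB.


38.31 dB


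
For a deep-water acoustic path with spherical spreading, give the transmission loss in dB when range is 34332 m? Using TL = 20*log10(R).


TL = 20*log10(34332) = 90.71

90.71 dB


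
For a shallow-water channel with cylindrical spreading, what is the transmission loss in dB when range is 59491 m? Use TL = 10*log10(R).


TL = 10*log10(59491) = 47.74

47.74 dB


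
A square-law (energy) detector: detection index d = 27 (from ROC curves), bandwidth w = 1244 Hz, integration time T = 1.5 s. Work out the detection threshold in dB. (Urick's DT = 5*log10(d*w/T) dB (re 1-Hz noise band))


DT = 5*log10(d*w/T) = 5*log10(27 * 1244 / 1.5) = 5*log10(22392.0) = 21.75

21.75 dB


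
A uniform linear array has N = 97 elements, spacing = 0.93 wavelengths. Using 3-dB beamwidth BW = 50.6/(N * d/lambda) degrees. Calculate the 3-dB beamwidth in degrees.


BW = 50.6 / (97 * 0.93) = 50.6 / 90.21 = 0.56

0.56 deg


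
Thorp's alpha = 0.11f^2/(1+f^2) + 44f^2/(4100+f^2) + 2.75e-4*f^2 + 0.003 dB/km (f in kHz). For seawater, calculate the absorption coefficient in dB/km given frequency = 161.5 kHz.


f^2 = 26082.25
alpha = 0.11*26082.25/(1+26082.25) + 44*26082.25/(4100+26082.25) + 2.75e-4*26082.25 + 0.003 = 45.309

45.309 dB/km


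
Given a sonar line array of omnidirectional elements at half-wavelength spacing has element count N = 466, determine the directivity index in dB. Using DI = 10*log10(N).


DI = 10*log10(466) = 26.68

26.68 dB


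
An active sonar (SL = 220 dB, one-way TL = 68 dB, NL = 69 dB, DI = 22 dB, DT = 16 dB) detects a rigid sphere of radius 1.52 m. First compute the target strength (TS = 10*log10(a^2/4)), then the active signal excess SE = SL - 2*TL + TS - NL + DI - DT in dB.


Step 1: TS = 10*log10(1.52^2/4) = -2.38 dB
Step 2: SE = SL - 2*TL + TS - NL + DI - DT = 220 - 2*68 + (-2.38) - 69 + 22 - 16 = 18.62

18.62 dB


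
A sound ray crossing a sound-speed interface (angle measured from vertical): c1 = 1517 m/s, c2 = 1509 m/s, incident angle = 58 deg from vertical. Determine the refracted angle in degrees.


sin(theta2) = (c2/c1)*sin(theta1) = (1509/1517)*sin(58 deg) = 0.84358
theta2 = arcsin(0.84358) = 57.52

57.52 deg


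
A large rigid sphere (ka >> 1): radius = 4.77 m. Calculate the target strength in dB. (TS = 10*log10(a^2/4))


TS = 10*log10(4.77^2 / 4) = 10*log10(5.688225) = 7.55

7.55 dB


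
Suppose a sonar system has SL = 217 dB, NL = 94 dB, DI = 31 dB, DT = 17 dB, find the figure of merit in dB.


137 dB


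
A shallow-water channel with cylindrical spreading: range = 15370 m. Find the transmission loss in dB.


TL = 10*log10(15370) = 41.87

41.87 dB


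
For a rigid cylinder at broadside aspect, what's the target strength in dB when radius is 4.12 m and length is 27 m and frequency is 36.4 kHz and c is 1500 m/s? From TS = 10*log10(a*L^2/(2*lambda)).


lambda = 1500/36400 = 0.04121 m
TS = 10*log10(4.12*27^2/(2*0.04121)) = 45.62

45.62 dB


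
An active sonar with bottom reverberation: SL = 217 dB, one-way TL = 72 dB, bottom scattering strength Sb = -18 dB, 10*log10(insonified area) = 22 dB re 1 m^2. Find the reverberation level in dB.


RL = SL - 2*TL + Sb + 10*log10(A) = 217 - 2*72 + (-18) + 22 = 77

77 dB


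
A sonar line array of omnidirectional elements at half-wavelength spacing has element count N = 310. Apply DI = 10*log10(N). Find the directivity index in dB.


DI = 10*log10(310) = 24.91

24.91 dB


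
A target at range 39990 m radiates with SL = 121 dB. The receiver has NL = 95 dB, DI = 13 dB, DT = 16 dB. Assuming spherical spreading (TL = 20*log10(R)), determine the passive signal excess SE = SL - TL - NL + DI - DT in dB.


Step 1: TL = 20*log10(39990) = 92.04 dB
Step 2: SE = 121 - 92.04 - 95 + 13 - 16 = -69.04

-69.04 dB


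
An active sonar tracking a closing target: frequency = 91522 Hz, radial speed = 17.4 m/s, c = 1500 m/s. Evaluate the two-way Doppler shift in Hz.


fd = 2*f*v/c = 2 * 91522 * 17.4 / 1500 = 2123.31

2123.31 Hz


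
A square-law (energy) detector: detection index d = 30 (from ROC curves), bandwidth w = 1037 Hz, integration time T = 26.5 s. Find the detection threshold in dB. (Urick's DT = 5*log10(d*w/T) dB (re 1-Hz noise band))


DT = 5*log10(d*w/T) = 5*log10(30 * 1037 / 26.5) = 5*log10(1173.96) = 15.35

15.35 dB


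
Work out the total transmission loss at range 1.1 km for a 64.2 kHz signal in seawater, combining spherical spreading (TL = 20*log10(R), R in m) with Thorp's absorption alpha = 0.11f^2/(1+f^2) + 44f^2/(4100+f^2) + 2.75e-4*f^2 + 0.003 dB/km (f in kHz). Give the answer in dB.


86.46 dB


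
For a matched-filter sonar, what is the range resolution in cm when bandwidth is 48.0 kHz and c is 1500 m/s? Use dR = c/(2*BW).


1.56 cm


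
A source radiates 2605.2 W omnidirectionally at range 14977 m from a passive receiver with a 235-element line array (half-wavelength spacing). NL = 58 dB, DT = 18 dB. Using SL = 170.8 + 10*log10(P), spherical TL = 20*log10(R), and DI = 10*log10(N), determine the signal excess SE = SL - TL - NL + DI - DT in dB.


69.16 dB


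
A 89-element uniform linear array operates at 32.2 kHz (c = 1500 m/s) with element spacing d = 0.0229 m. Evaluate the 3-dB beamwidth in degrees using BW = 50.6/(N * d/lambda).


1.16 deg


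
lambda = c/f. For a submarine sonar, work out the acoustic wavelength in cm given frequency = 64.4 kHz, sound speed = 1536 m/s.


lambda = c/f = 1536 / 64400 = 0.0239 m = 2.39 cm

2.39 cm


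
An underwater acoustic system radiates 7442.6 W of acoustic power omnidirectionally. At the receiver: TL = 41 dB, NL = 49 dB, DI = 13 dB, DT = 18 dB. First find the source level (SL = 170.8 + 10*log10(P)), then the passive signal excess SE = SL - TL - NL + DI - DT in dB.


Step 1: SL = 170.8 + 10*log10(7442.6) = 209.52 dB
Step 2: SE = SL - TL - NL + DI - DT = 209.52 - 41 - 49 + 13 - 18 = 114.52

114.52 dB


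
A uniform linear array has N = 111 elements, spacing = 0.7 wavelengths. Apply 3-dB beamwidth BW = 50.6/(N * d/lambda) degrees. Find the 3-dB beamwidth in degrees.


BW = 50.6 / (111 * 0.7) = 50.6 / 77.7 = 0.65

0.65 deg


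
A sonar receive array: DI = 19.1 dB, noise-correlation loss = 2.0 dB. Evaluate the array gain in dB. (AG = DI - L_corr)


17.1 dB


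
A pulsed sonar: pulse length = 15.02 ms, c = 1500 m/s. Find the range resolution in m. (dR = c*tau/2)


dR = c*tau/2 = 1500 * 15.02e-3 / 2 = 11.265

11.265 m


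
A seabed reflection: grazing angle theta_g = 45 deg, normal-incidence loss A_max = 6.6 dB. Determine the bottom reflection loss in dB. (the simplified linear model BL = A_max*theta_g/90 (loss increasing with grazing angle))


3.3 dB


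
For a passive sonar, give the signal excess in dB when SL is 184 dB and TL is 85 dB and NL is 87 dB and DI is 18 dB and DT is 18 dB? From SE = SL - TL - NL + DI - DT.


SE = SL - TL - NL + DI - DT = 184 - 85 - 87 + 18 - 18 = 12

12 dB


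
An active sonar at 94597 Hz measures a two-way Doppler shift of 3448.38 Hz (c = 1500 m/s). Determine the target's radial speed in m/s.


27.34 m/s


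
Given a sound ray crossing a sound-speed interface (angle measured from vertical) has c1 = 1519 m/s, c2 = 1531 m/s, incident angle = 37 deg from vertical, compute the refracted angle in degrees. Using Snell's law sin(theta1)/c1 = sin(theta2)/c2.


37.34 deg


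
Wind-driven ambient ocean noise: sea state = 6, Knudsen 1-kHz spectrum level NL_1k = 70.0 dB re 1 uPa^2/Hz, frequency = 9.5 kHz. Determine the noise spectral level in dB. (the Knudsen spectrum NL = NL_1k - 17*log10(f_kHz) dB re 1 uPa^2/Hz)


NL = NL_1k - 17*log10(f_kHz) = 70.0 - 17*log10(9.5) = 70.0 - (16.62) = 53.38

53.38 dB


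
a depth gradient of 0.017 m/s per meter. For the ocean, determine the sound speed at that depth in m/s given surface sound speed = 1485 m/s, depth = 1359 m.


c = 1485 + 0.017 * 1359 = 1508.103

1508.103 m/s


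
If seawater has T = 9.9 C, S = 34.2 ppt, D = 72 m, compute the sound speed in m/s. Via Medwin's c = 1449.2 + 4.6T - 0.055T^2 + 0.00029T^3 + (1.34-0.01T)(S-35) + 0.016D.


1489.79 m/s


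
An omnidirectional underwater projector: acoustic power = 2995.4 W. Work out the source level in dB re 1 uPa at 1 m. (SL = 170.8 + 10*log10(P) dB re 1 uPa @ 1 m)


SL = 170.8 + 10*log10(2995.4) = 170.8 + 34.76 = 205.56

205.56 dB


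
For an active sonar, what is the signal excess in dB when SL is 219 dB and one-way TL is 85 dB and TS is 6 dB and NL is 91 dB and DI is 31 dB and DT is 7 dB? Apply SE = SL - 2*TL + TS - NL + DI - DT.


SE = SL - 2*TL + TS - NL + DI - DT = 219 - 2*85 + (6) - 91 + 31 - 7 = -12

-12 dB


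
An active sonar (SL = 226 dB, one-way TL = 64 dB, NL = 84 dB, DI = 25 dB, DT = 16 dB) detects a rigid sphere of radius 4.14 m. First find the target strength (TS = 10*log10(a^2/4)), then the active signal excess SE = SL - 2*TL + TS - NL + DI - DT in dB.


Step 1: TS = 10*log10(4.14^2/4) = 6.32 dB
Step 2: SE = SL - 2*TL + TS - NL + DI - DT = 226 - 2*64 + (6.32) - 84 + 25 - 16 = 29.32

29.32 dB


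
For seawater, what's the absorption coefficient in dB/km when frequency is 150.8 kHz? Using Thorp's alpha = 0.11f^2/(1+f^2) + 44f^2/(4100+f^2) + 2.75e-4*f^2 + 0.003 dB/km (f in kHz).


f^2 = 22740.64
alpha = 0.11*22740.64/(1+22740.64) + 44*22740.64/(4100+22740.64) + 2.75e-4*22740.64 + 0.003 = 43.646

43.646 dB/km


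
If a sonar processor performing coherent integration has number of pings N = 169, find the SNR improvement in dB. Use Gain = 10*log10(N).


22.28 dB


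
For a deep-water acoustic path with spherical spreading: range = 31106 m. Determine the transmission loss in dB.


TL = 20*log10(31106) = 89.86

89.86 dB


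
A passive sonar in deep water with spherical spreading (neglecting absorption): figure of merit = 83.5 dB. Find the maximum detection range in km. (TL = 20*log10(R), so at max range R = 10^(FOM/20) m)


At max range FOM = TL, so 20*log10(R) = 83.5
R = 10^(83.5/20) = 14962.36 m = 14.96 km

14.96 km


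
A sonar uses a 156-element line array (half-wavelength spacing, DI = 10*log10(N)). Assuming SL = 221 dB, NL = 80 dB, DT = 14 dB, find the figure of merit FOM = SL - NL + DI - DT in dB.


148.93 dB


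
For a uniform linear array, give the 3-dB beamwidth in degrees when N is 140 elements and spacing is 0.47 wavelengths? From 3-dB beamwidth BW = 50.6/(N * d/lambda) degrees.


BW = 50.6 / (140 * 0.47) = 50.6 / 65.8 = 0.77

0.77 deg


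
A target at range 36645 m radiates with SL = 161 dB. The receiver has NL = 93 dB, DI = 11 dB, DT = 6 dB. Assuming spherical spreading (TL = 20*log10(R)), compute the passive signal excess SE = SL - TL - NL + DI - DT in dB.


Step 1: TL = 20*log10(36645) = 91.28 dB
Step 2: SE = 161 - 91.28 - 93 + 11 - 6 = -18.28

-18.28 dB


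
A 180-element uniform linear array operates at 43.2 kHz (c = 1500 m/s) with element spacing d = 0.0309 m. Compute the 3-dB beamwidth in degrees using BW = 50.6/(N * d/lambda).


0.32 deg


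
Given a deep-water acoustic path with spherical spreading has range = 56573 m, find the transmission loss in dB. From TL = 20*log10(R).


TL = 20*log10(56573) = 95.05

95.05 dB


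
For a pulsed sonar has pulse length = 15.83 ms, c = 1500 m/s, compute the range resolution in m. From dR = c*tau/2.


11.8725 m


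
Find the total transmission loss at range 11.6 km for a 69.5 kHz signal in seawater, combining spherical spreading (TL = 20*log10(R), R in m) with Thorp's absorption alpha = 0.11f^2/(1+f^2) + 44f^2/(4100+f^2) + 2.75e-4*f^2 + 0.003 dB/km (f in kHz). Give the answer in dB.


374.08 dB


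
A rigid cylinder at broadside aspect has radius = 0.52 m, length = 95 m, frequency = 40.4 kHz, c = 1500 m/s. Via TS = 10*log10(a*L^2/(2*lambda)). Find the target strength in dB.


lambda = 1500/40400 = 0.03713 m
TS = 10*log10(0.52*95^2/(2*0.03713)) = 48.01

48.01 dB


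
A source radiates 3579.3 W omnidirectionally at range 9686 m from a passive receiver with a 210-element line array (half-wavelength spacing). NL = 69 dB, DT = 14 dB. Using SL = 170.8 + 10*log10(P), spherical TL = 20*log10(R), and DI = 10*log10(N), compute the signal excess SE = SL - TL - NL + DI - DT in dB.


Step 1: SL = 170.8 + 10*log10(3579.3) = 206.34 dB
Step 2: TL = 20*log10(9686) = 79.72 dB
Step 3: DI = 10*log10(210) = 23.22 dB
Step 4: SE = SL - TL - NL + DI - DT = 206.34 - 79.72 - 69 + 23.22 - 14 = 66.84

66.84 dB


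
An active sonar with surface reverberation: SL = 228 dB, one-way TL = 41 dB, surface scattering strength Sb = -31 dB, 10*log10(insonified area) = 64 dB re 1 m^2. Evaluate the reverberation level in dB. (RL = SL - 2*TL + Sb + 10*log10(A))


RL = SL - 2*TL + Sb + 10*log10(A) = 228 - 2*41 + (-31) + 64 = 179

179 dB


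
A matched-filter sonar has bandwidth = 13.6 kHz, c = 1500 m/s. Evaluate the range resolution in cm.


dR = c/(2*BW) = 1500 / (2 * 13.6e3) = 0.0551 m = 5.51 cm

5.51 cm


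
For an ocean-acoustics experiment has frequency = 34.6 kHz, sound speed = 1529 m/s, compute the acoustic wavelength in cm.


4.42 cm


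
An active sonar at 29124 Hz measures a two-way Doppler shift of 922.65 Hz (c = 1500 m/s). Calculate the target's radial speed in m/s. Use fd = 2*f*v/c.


From fd = 2*f*v/c, v = c*fd/(2*f) = 1500 * 922.65 / (2*29124) = 23.76

23.76 m/s


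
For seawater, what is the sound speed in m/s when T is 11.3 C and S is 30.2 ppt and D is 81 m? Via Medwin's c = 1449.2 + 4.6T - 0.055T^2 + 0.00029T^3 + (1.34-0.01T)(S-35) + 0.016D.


c = 1449.2 + 4.6*11.3 - 0.055*11.3^2 + 0.00029*11.3^3 + (1.34 - 0.01*11.3)*(30.2 - 35) + 0.016*81 = 1489.98

1489.98 m/s


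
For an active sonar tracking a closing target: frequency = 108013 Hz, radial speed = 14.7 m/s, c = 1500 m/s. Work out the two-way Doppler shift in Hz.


2117.05 Hz


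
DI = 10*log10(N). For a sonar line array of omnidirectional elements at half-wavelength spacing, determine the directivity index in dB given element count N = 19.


DI = 10*log10(19) = 12.79

12.79 dB


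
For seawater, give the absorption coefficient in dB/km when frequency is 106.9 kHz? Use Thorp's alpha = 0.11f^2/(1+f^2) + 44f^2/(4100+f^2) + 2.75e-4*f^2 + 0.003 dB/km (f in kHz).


35.638 dB/km


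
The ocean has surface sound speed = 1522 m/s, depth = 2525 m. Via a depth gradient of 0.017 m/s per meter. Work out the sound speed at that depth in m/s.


c = 1522 + 0.017 * 2525 = 1564.925

1564.925 m/s


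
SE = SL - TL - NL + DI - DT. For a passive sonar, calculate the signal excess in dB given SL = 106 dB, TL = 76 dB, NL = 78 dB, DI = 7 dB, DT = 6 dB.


SE = SL - TL - NL + DI - DT = 106 - 76 - 78 + 7 - 6 = -47

-47 dB


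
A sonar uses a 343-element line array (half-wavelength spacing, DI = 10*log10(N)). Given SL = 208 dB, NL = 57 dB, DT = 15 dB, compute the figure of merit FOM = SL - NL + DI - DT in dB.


161.35 dB


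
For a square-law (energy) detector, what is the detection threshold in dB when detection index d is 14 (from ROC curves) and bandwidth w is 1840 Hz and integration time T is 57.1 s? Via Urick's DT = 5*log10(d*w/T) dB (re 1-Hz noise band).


DT = 5*log10(d*w/T) = 5*log10(14 * 1840 / 57.1) = 5*log10(451.14) = 13.27

13.27 dB


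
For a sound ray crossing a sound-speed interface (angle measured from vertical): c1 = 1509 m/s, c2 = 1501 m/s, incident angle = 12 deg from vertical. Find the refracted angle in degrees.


11.94 deg


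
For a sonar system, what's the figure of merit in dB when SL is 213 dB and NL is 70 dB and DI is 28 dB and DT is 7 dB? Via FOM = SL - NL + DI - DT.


FOM = SL - NL + DI - DT = 213 - 70 + 28 - 7 = 164

164 dB


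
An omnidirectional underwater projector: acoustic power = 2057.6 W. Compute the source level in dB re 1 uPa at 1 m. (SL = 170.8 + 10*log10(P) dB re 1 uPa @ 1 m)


SL = 170.8 + 10*log10(2057.6) = 170.8 + 33.13 = 203.93

203.93 dB


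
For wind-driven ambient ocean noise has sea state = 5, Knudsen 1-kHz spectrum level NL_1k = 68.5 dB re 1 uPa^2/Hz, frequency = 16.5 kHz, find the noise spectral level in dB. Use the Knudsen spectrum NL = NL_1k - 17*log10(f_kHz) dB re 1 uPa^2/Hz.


47.8 dB


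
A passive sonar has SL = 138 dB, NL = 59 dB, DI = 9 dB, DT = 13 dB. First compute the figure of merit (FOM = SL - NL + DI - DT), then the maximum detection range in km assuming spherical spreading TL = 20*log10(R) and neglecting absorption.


Step 1: FOM = SL - NL + DI - DT = 138 - 59 + 9 - 13 = 75 dB
Step 2: at max range FOM = TL = 20*log10(R), so R = 10^(75/20) = 5623.41 m = 5.62 km

5.62 km


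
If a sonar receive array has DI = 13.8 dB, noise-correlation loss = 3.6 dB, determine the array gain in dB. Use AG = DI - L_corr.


AG = DI - L_corr = 13.8 - 3.6 = 10.2

10.2 dB


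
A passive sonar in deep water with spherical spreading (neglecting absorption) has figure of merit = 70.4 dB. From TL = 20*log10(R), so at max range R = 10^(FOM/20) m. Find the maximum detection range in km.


3.31 km


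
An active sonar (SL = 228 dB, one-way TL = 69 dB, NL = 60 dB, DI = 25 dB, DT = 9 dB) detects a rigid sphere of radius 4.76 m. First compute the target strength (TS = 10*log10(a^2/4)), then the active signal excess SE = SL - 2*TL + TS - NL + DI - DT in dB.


Step 1: TS = 10*log10(4.76^2/4) = 7.53 dB
Step 2: SE = SL - 2*TL + TS - NL + DI - DT = 228 - 2*69 + (7.53) - 60 + 25 - 9 = 53.53

53.53 dB


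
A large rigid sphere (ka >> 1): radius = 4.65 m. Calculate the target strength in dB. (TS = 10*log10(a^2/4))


TS = 10*log10(4.65^2 / 4) = 10*log10(5.405625) = 7.33

7.33 dB


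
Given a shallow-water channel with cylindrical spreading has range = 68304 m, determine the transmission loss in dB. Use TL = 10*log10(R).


48.34 dB


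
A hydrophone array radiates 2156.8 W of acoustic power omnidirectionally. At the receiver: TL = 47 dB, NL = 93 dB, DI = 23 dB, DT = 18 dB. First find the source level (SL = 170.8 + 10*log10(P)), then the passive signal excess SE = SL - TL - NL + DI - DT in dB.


Step 1: SL = 170.8 + 10*log10(2156.8) = 204.14 dB
Step 2: SE = SL - TL - NL + DI - DT = 204.14 - 47 - 93 + 23 - 18 = 69.14

69.14 dB


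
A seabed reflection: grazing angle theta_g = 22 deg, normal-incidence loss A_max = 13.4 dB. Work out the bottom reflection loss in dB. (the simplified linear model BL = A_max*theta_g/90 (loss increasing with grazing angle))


BL = A_max * theta_g / 90 = 13.4 * 22 / 90 = 3.28

3.28 dB


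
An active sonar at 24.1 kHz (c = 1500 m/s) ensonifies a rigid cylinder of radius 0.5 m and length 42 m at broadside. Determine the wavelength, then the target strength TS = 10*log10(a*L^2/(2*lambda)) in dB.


Step 1: lambda = c/f = 1500/24100 = 0.06224 m
Step 2: TS = 10*log10(a*L^2/(2*lambda)) = 10*log10(0.5*42^2/(2*0.06224)) = 38.5

38.5 dB


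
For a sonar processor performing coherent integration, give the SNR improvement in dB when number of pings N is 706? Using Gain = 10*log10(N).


Gain = 10*log10(706) = 28.49

28.49 dB


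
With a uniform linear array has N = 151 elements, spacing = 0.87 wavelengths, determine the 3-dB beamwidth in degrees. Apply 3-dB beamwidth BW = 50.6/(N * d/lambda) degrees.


BW = 50.6 / (151 * 0.87) = 50.6 / 131.37 = 0.39

0.39 deg


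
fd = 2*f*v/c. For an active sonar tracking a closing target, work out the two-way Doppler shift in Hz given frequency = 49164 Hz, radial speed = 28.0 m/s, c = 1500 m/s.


1835.46 Hz
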